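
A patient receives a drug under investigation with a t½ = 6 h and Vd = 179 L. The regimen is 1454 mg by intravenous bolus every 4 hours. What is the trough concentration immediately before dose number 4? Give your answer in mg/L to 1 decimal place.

f = (1/2)^(τ/t½) = (1/2)^(4/6) ≈ 0.6300.
C₀ = D/Vd = 1454/179 ≈ 8.123 mg/L.
Before the 4th dose, 3 doses have been given. Superposition: Cmin = C₀·(f + f² + … + f^3).
≈ 8.123 × (0.6300 + 0.3969 + 0.2500) ≈ 8.123 × 1.2769 ≈ 10.372 mg/L.

10.4 mg/L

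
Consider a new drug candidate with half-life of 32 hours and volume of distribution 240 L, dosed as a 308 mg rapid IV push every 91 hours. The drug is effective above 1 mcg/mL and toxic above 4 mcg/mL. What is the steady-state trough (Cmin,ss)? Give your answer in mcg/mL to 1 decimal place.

Over one 91-h interval, 91/32 ≈ 2.8438 half-lives elapse, leaving f ≈ 0.1393 of each dose.
Single-dose peak C₀ = D/Vd = 308/240 ≈ 1.283 mcg/mL.
Steady-state trough Cmin,ss = C₀·f/(1−f) ≈ 1.283 × 0.1393/0.8607 ≈ 0.208 mcg/mL.
Trough 0.2 mcg/mL vs MEC 1 mcg/mL: subtherapeutic.

0.2 mcg/mL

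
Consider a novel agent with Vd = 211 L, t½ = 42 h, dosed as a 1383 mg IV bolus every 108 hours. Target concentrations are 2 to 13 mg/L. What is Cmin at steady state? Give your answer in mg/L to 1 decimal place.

Over one 108-h interval, 108/42 ≈ 2.5714 half-lives elapse, leaving f ≈ 0.1682 of each dose.
Each bolus raises the concentration by D/Vd = 1383/211 ≈ 6.555 mg/L.
Steady-state trough Cmin,ss = C₀·f/(1−f) ≈ 6.555 × 0.1682/0.8318 ≈ 1.326 mg/L.
Trough 1.3 mg/L vs MEC 2 mg/L: subtherapeutic.

1.3 mg/L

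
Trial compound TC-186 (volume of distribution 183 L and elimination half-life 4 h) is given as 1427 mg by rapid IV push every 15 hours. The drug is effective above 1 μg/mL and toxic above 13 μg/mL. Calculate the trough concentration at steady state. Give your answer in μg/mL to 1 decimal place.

τ/t½ = 15/4 ≈ 3.75, so fraction remaining f = (1/2)^(15/4) ≈ 0.0743.
At steady state, accumulation factor R = 1/(1 − e^(−kτ)) ≈ 1.0803.
Single-dose peak C₀ = D/Vd = 1427/183 ≈ 7.798 μg/mL.
Cmax,ss = C₀/(1 − f) ≈ 7.798/0.9257 ≈ 8.424 μg/mL.
Steady-state trough Cmin,ss = Cmax,ss·f ≈ 8.424 × 0.0743 ≈ 0.626 μg/mL.
Trough 0.6 μg/mL vs MEC 1 μg/mL: subtherapeutic.

0.6 μg/mL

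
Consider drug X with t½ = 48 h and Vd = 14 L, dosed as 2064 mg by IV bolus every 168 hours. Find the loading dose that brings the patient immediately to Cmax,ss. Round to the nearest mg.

f = (1/2)^(168/48) ≈ 0.088388; accumulation ratio R = 1/(1−f) ≈ 1.09696.
Loading dose to hit Cmax,ss on first dose: D_load = D_maint·R ≈ 2064 × 1.09696 ≈ 2264.13 mg.

2264 mg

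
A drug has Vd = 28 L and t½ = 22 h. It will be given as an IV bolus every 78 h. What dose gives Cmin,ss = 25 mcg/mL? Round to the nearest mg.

7473 mg

τ/t½ = 78/22 ≈ 3.5455, so f = (1/2)^(78/22) ≈ 0.085647.
Cmin,ss = (D/Vd)·f/(1−f), so D = Cmin,ss·Vd·(1−f)/f.
D = 25 × 28 × (1−f)/f ≈ 25 × 28 × 10.67583 ≈ 7473.08 mg.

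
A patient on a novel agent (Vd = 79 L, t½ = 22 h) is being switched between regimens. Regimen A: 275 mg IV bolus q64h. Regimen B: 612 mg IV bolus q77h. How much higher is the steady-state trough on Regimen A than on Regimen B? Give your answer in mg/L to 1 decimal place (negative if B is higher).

-0.2 mg/L

Regimen A: f = (1/2)^(64/22) ≈ 0.1331; Cmin,ss = (275/79)·f/(1−f) ≈ 0.534 mg/L.
Regimen B: f = (1/2)^(77/22) ≈ 0.0884; Cmin,ss = (612/79)·f/(1−f) ≈ 0.751 mg/L.
Difference ≈ 0.534 − 0.751 ≈ -0.217 mg/L.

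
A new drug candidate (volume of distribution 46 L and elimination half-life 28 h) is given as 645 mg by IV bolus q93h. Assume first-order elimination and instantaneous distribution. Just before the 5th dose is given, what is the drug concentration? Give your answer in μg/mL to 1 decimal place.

1.6 μg/mL

f = (1/2)^(τ/t½) = (1/2)^(93/28) ≈ 0.1000.
C₀ = D/Vd = 645/46 ≈ 14.022 μg/mL.
Before the 5th dose, 4 doses have been given. Superposition: Cmin = C₀·(f + f² + … + f^4).
≈ 14.022 × (0.1000 + 0.0100 + 0.0010 + 0.0001) ≈ 14.022 × 0.1111 ≈ 1.558 μg/mL.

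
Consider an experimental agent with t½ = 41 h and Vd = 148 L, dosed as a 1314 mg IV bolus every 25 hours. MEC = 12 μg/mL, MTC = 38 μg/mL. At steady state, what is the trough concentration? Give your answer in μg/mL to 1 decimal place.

16.9 μg/mL

k = ln2/t½ = ln2/41 ≈ 0.016906 h⁻¹; fraction remaining f = e^(−kτ) = e^(−0.016906×25) ≈ 0.6553.
Accumulation ratio R = 1/(1 − f) ≈ 1/0.3447 ≈ 2.9011.
Each bolus raises the concentration by D/Vd = 1314/148 ≈ 8.878 μg/mL.
Steady-state peak Cmax,ss = C₀·R ≈ 8.878 × 2.9011 ≈ 25.756 μg/mL.
Steady-state trough Cmin,ss = Cmax,ss·f ≈ 25.756 × 0.6553 ≈ 16.878 μg/mL.
Trough 16.9 μg/mL vs MEC 12 μg/mL: adequate.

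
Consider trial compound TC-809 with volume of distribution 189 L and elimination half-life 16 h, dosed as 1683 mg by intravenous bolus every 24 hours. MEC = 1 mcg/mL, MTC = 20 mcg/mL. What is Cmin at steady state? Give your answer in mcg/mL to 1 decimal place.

Over one 24-h interval, 24/16 ≈ 1.5 half-lives elapse, leaving f ≈ 0.3536 of each dose.
Accumulation ratio R = 1/(1 − f) ≈ 1/0.6464 ≈ 1.5470.
Each bolus raises the concentration by D/Vd = 1683/189 ≈ 8.905 mcg/mL.
Steady-state peak Cmax,ss = C₀·R ≈ 8.905 × 1.5470 ≈ 13.776 mcg/mL.
Steady-state trough Cmin,ss = Cmax,ss·f ≈ 13.776 × 0.3536 ≈ 4.871 mcg/mL.
Trough 4.9 mcg/mL vs MEC 1 mcg/mL: adequate.

4.9 mcg/mL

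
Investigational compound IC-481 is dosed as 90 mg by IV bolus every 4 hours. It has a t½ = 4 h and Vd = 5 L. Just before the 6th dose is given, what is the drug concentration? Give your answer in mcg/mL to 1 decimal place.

f = (1/2)^(τ/t½) = (1/2)^(4/4) ≈ 0.5000.
C₀ = D/Vd = 90/5 ≈ 18.000 mcg/mL.
Before the 6th dose, 5 doses have been given. Superposition: Cmin = C₀·(f + f² + … + f^5).
≈ 18.000 × (0.5000 + 0.2500 + 0.1250 + 0.0625 + 0.0313) ≈ 18.000 × 0.9688 ≈ 17.438 mcg/mL.

17.4 mcg/mL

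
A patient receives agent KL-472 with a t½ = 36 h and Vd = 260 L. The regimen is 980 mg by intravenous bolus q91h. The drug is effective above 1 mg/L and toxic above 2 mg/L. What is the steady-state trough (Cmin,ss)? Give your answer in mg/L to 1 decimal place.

0.8 mg/L

τ/t½ = 91/36 ≈ 2.5278, so fraction remaining f = (1/2)^(91/36) ≈ 0.1734.
Accumulation ratio R = 1/(1 − f) ≈ 1/0.8266 ≈ 1.2098.
Single-dose peak C₀ = D/Vd = 980/260 ≈ 3.769 mg/L.
Cmax,ss = C₀/(1 − f) ≈ 3.769/0.8266 ≈ 4.560 mg/L.
One interval later, Cmin,ss = Cmax,ss·e^(−kτ) ≈ 4.560 × 0.1734 ≈ 0.791 mg/L.
Trough 0.8 mg/L vs MEC 1 mg/L: subtherapeutic.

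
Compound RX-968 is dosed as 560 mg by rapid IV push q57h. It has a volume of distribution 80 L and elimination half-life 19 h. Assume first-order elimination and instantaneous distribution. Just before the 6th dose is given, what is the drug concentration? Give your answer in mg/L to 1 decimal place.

1.0 mg/L

f = (1/2)^(τ/t½) = (1/2)^(57/19) ≈ 0.1250.
C₀ = D/Vd = 560/80 ≈ 7.000 mg/L.
Before the 6th dose, 5 doses have been given. Superposition: Cmin = C₀·(f + f² + … + f^5).
≈ 7.000 × (0.1250 + 0.0156 + 0.0020 + 0.0002 + 0.0000) ≈ 7.000 × 0.1428 ≈ 1.000 mg/L.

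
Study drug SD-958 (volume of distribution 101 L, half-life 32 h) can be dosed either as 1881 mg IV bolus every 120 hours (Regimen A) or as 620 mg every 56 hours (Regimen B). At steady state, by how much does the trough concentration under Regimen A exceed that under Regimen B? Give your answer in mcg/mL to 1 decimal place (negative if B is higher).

Regimen A: f = (1/2)^(120/32) ≈ 0.0743; Cmin,ss = (1881/101)·f/(1−f) ≈ 1.495 mcg/mL.
Regimen B: f = (1/2)^(56/32) ≈ 0.2973; Cmin,ss = (620/101)·f/(1−f) ≈ 2.597 mcg/mL.
Difference ≈ 1.495 − 2.597 ≈ -1.102 mcg/mL.

-1.1 mcg/mL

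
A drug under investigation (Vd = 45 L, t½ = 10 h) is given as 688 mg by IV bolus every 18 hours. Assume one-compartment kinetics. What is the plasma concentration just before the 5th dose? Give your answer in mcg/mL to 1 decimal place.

6.1 mcg/mL

f = (1/2)^(τ/t½) = (1/2)^(18/10) ≈ 0.2872.
C₀ = D/Vd = 688/45 ≈ 15.289 mcg/mL.
Before the 5th dose, 4 doses have been given. Superposition: Cmin = C₀·(f + f² + … + f^4).
≈ 15.289 × (0.2872 + 0.0825 + 0.0237 + 0.0068) ≈ 15.289 × 0.4002 ≈ 6.119 mcg/mL.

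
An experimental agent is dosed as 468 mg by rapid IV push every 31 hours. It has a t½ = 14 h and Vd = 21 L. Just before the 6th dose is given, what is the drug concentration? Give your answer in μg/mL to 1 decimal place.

6.1 μg/mL

f = (1/2)^(τ/t½) = (1/2)^(31/14) ≈ 0.2155.
C₀ = D/Vd = 468/21 ≈ 22.286 μg/mL.
Before the 6th dose, 5 doses have been given. Superposition: Cmin = C₀·(f + f² + … + f^5).
≈ 22.286 × (0.2155 + 0.0464 + 0.0100 + 0.0022 + 0.0005) ≈ 22.286 × 0.2746 ≈ 6.120 μg/mL.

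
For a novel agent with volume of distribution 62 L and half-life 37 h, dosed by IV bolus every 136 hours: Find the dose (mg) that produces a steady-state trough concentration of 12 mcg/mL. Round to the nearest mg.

τ/t½ = 136/37 ≈ 3.6757, so f = (1/2)^(136/37) ≈ 0.078255.
Cmin,ss = (D/Vd)·f/(1−f), so D = Cmin,ss·Vd·(1−f)/f.
D = 12 × 62 × (1−f)/f ≈ 12 × 62 × 11.77874 ≈ 8763.38 mg.

8763 mg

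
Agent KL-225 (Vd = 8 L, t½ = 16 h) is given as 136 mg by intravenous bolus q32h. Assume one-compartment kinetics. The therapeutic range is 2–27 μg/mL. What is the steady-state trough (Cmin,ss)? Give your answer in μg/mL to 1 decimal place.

5.7 μg/mL

τ = 32 h = 2 half-lives, so f = (1/2)^2 = 0.25.
Accumulation ratio R = 1/(1 − f) = 1/0.75 = 4/3.
Single-dose peak C₀ = D/Vd = 136/8 = 17 μg/mL.
Steady-state peak Cmax,ss = C₀·R = 17 × 4/3 ≈ 22.667 μg/mL.
Steady-state trough Cmin,ss = Cmax,ss·f ≈ 22.667 × 0.25 ≈ 5.667 μg/mL.
Trough 5.7 μg/mL vs MEC 2 μg/mL: adequate.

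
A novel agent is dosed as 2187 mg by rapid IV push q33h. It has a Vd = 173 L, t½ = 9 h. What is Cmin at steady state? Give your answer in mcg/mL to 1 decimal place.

1.1 mcg/mL

k = ln2/t½ = ln2/9 ≈ 0.077016 h⁻¹; fraction remaining f = e^(−kτ) = e^(−0.077016×33) ≈ 0.0787.
Each bolus raises the concentration by D/Vd = 2187/173 ≈ 12.642 mcg/mL.
Steady-state trough Cmin,ss = C₀·f/(1−f) ≈ 12.642 × 0.0787/0.9213 ≈ 1.080 mcg/mL.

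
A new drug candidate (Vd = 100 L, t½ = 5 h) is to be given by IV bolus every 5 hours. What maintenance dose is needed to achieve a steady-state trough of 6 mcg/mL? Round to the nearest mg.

τ/t½ = 5/5 ≈ 1, so f = (1/2)^(5/5) ≈ 0.500000.
Cmin,ss = (D/Vd)·f/(1−f), so D = Cmin,ss·Vd·(1−f)/f.
D = 6 × 100 × (1−f)/f ≈ 6 × 100 × 1.00000 ≈ 600.00 mg.

600 mg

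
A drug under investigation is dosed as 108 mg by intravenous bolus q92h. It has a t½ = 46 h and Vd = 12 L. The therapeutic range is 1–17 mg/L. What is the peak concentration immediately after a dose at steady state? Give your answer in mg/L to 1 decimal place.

The dosing interval is 2 half-lives, so f = 2^(−2) = 0.25.
At steady state, R = 1/(1 − 0.25) = 4/3.
Single-dose peak C₀ = D/Vd = 108/12 = 9 mg/L.
Steady-state peak Cmax,ss = C₀·R = 9 × 4/3 ≈ 12.000 mg/L.
Peak 12.0 mg/L vs MTC 17 mg/L: below toxic threshold.

12.0 mg/L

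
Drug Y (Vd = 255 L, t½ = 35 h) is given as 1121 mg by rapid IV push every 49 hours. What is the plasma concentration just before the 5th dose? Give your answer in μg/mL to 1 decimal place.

2.6 μg/mL

f = (1/2)^(τ/t½) = (1/2)^(49/35) ≈ 0.3789.
C₀ = D/Vd = 1121/255 ≈ 4.396 μg/mL.
Before the 5th dose, 4 doses have been given. Superposition: Cmin = C₀·(f + f² + … + f^4).
≈ 4.396 × (0.3789 + 0.1436 + 0.0544 + 0.0206) ≈ 4.396 × 0.5975 ≈ 2.627 μg/mL.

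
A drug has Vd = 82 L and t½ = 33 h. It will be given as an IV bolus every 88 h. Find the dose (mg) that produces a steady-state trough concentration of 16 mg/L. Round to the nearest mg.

τ/t½ = 88/33 ≈ 2.6667, so f = (1/2)^(88/33) ≈ 0.157490.
Cmin,ss = (D/Vd)·f/(1−f), so D = Cmin,ss·Vd·(1−f)/f.
D = 16 × 82 × (1−f)/f ≈ 16 × 82 × 5.34961 ≈ 7018.69 mg.

7019 mg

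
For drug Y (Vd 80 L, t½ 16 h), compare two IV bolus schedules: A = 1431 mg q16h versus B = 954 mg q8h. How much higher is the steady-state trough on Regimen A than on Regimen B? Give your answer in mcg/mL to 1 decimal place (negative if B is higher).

Regimen A: f = (1/2)^(16/16) ≈ 0.5000; Cmin,ss = (1431/80)·f/(1−f) ≈ 17.887 mcg/mL.
Regimen B: f = (1/2)^(8/16) ≈ 0.7071; Cmin,ss = (954/80)·f/(1−f) ≈ 28.789 mcg/mL.
Difference ≈ 17.887 − 28.789 ≈ -10.902 mcg/mL.

-10.9 mcg/mL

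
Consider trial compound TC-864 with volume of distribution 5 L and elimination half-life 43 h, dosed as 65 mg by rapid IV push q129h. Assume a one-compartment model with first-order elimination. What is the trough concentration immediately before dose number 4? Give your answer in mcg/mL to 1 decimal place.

f = (1/2)^(τ/t½) = (1/2)^(129/43) ≈ 0.1250.
C₀ = D/Vd = 65/5 ≈ 13.000 mcg/mL.
Before the 4th dose, 3 doses have been given. Superposition: Cmin = C₀·(f + f² + … + f^3).
≈ 13.000 × (0.1250 + 0.0156 + 0.0020) ≈ 13.000 × 0.1426 ≈ 1.854 mcg/mL.

1.9 mcg/mL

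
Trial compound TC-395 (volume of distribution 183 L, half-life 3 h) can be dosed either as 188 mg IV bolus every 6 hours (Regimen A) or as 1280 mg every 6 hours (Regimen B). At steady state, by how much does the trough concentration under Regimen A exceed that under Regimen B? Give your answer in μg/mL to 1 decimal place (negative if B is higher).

Regimen A: f = (1/2)^(6/3) ≈ 0.2500; Cmin,ss = (188/183)·f/(1−f) ≈ 0.342 μg/mL.
Regimen B: f = (1/2)^(6/3) ≈ 0.2500; Cmin,ss = (1280/183)·f/(1−f) ≈ 2.332 μg/mL.
Difference ≈ 0.342 − 2.332 ≈ -1.990 μg/mL.

-2.0 μg/mL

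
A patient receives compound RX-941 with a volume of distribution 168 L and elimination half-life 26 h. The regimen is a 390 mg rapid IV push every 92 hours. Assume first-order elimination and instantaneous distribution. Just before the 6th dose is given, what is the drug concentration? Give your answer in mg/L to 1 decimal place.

0.2 mg/L

f = (1/2)^(τ/t½) = (1/2)^(92/26) ≈ 0.0861.
C₀ = D/Vd = 390/168 ≈ 2.321 mg/L.
Before the 6th dose, 5 doses have been given. Superposition: Cmin = C₀·(f + f² + … + f^5).
≈ 2.321 × (0.0861 + 0.0074 + 0.0006 + 0.0001 + 0.0000) ≈ 2.321 × 0.0942 ≈ 0.219 mg/L.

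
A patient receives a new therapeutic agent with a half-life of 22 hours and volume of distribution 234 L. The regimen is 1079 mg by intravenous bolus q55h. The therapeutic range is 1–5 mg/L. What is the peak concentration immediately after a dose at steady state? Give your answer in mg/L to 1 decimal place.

5.6 mg/L

τ/t½ = 55/22 ≈ 2.5, so fraction remaining f = (1/2)^(55/22) ≈ 0.1768.
Accumulation ratio R = 1/(1 − f) ≈ 1/0.8232 ≈ 1.2148.
Each bolus raises the concentration by D/Vd = 1079/234 ≈ 4.611 mg/L.
Cmax,ss = C₀/(1 − f) ≈ 4.611/0.8232 ≈ 5.601 mg/L.
Peak 5.6 mg/L vs MTC 5 mg/L: exceeds toxic threshold.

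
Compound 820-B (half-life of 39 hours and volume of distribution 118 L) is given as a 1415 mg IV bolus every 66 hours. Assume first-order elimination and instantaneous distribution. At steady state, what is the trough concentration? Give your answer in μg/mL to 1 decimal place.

5.4 μg/mL

τ/t½ = 66/39 ≈ 1.6923, so fraction remaining f = (1/2)^(66/39) ≈ 0.3094.
Single-dose peak C₀ = D/Vd = 1415/118 ≈ 11.992 μg/mL.
Steady-state trough Cmin,ss = C₀·f/(1−f) ≈ 11.992 × 0.3094/0.6906 ≈ 5.373 μg/mL.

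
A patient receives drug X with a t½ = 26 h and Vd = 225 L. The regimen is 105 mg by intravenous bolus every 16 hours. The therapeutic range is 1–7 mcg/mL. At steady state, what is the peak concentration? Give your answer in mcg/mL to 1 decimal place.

k = ln2/t½ = ln2/26 ≈ 0.026660 h⁻¹; fraction remaining f = e^(−kτ) = e^(−0.026660×16) ≈ 0.6528.
Accumulation ratio R = 1/(1 − f) ≈ 1/0.3472 ≈ 2.8802.
Each bolus raises the concentration by D/Vd = 105/225 ≈ 0.467 mcg/mL.
Steady-state peak Cmax,ss = C₀·R ≈ 0.467 × 2.8802 ≈ 1.345 mcg/mL.
Peak 1.3 mcg/mL vs MTC 7 mcg/mL: below toxic threshold.

1.3 mcg/mL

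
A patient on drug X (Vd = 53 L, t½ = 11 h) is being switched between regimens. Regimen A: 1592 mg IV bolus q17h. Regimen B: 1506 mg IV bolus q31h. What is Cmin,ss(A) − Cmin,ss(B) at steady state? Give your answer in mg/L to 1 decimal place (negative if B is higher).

Regimen A: f = (1/2)^(17/11) ≈ 0.3426; Cmin,ss = (1592/53)·f/(1−f) ≈ 15.654 mg/L.
Regimen B: f = (1/2)^(31/11) ≈ 0.1418; Cmin,ss = (1506/53)·f/(1−f) ≈ 4.695 mg/L.
Difference ≈ 15.654 − 4.695 ≈ 10.959 mg/L.

11.0 mg/L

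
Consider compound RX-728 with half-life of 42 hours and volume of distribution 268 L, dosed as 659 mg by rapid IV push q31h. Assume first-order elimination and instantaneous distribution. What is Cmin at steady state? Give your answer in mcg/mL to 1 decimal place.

3.7 mcg/mL

k = ln2/t½ = ln2/42 ≈ 0.016504 h⁻¹; fraction remaining f = e^(−kτ) = e^(−0.016504×31) ≈ 0.5995.
At steady state, accumulation factor R = 1/(1 − e^(−kτ)) ≈ 2.4969.
Single-dose peak C₀ = D/Vd = 659/268 ≈ 2.459 mcg/mL.
Steady-state peak Cmax,ss = C₀·R ≈ 2.459 × 2.4969 ≈ 6.140 mcg/mL.
One interval later, Cmin,ss = Cmax,ss·e^(−kτ) ≈ 6.140 × 0.5995 ≈ 3.681 mcg/mL.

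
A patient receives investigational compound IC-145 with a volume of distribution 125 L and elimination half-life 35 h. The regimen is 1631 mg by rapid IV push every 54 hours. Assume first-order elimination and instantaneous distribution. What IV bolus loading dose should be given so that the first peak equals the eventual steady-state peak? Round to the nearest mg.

f = (1/2)^(54/35) ≈ 0.343205; accumulation ratio R = 1/(1−f) ≈ 1.52255.
Loading dose to hit Cmax,ss on first dose: D_load = D_maint·R ≈ 1631 × 1.52255 ≈ 2483.28 mg.

2483 mg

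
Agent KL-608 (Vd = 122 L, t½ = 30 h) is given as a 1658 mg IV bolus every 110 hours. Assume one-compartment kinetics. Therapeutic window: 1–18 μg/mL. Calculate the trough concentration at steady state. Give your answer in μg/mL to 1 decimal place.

1.2 μg/mL

k = ln2/t½ = ln2/30 ≈ 0.023105 h⁻¹; fraction remaining f = e^(−kτ) = e^(−0.023105×110) ≈ 0.0787.
Accumulation ratio R = 1/(1 − f) ≈ 1/0.9213 ≈ 1.0854.
Each bolus raises the concentration by D/Vd = 1658/122 ≈ 13.590 μg/mL.
Cmax,ss = C₀/(1 − f) ≈ 13.590/0.9213 ≈ 14.751 μg/mL.
Steady-state trough Cmin,ss = Cmax,ss·f ≈ 14.751 × 0.0787 ≈ 1.161 μg/mL.
Trough 1.2 μg/mL vs MEC 1 μg/mL: adequate.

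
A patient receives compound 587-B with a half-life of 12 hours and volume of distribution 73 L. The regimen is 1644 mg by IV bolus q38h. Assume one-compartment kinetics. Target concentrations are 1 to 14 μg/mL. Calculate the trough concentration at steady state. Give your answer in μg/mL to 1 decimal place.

2.8 μg/mL

Over one 38-h interval, 38/12 ≈ 3.1667 half-lives elapse, leaving f ≈ 0.1114 of each dose.
Accumulation ratio R = 1/(1 − f) ≈ 1/0.8886 ≈ 1.1254.
Each bolus raises the concentration by D/Vd = 1644/73 ≈ 22.521 μg/mL.
Cmax,ss = C₀/(1 − f) ≈ 22.521/0.8886 ≈ 25.344 μg/mL.
One interval later, Cmin,ss = Cmax,ss·e^(−kτ) ≈ 25.344 × 0.1114 ≈ 2.823 μg/mL.
Trough 2.8 μg/mL vs MEC 1 μg/mL: adequate.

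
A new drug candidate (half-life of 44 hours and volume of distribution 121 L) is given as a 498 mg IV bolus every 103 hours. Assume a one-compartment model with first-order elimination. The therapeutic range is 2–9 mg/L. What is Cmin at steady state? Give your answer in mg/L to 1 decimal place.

1.0 mg/L

τ/t½ = 103/44 ≈ 2.3409, so fraction remaining f = (1/2)^(103/44) ≈ 0.1974.
At steady state, accumulation factor R = 1/(1 − e^(−kτ)) ≈ 1.2460.
Single-dose peak C₀ = D/Vd = 498/121 ≈ 4.116 mg/L.
Cmax,ss = C₀/(1 − f) ≈ 4.116/0.8026 ≈ 5.128 mg/L.
One interval later, Cmin,ss = Cmax,ss·e^(−kτ) ≈ 5.128 × 0.1974 ≈ 1.012 mg/L.
Trough 1.0 mg/L vs MEC 2 mg/L: subtherapeutic.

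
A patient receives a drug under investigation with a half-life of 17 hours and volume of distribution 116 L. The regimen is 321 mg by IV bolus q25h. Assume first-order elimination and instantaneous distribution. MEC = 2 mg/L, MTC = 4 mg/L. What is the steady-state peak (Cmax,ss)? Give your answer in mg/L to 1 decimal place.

τ/t½ = 25/17 ≈ 1.4706, so fraction remaining f = (1/2)^(25/17) ≈ 0.3608.
Accumulation ratio R = 1/(1 − f) ≈ 1/0.6392 ≈ 1.5645.
Each bolus raises the concentration by D/Vd = 321/116 ≈ 2.767 mg/L.
Steady-state peak Cmax,ss = C₀·R ≈ 2.767 × 1.5645 ≈ 4.329 mg/L.
Peak 4.3 mg/L vs MTC 4 mg/L: exceeds toxic threshold.

4.3 mg/L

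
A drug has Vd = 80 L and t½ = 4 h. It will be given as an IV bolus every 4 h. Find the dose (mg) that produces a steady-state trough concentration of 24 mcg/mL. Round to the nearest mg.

τ/t½ = 4/4 ≈ 1, so f = (1/2)^(4/4) ≈ 0.500000.
Cmin,ss = (D/Vd)·f/(1−f), so D = Cmin,ss·Vd·(1−f)/f.
D = 24 × 80 × (1−f)/f ≈ 24 × 80 × 1.00000 ≈ 1920.00 mg.

1920 mg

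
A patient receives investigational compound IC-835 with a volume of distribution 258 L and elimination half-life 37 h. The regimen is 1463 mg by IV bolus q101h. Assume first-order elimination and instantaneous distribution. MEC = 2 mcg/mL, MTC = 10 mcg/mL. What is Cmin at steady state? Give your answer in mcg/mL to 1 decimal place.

1.0 mcg/mL

Over one 101-h interval, 101/37 ≈ 2.7297 half-lives elapse, leaving f ≈ 0.1508 of each dose.
At steady state, accumulation factor R = 1/(1 − e^(−kτ)) ≈ 1.1776.
Single-dose peak C₀ = D/Vd = 1463/258 ≈ 5.671 mcg/mL.
Steady-state peak Cmax,ss = C₀·R ≈ 5.671 × 1.1776 ≈ 6.678 mcg/mL.
Steady-state trough Cmin,ss = Cmax,ss·f ≈ 6.678 × 0.1508 ≈ 1.007 mcg/mL.
Trough 1.0 mcg/mL vs MEC 2 mcg/mL: subtherapeutic.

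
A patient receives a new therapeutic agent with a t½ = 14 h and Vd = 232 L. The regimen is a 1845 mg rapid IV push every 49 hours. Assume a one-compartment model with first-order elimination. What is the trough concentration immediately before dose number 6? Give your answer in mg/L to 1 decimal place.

f = (1/2)^(τ/t½) = (1/2)^(49/14) ≈ 0.0884.
C₀ = D/Vd = 1845/232 ≈ 7.953 mg/L.
Before the 6th dose, 5 doses have been given. Superposition: Cmin = C₀·(f + f² + … + f^5).
≈ 7.953 × (0.0884 + 0.0078 + 0.0007 + 0.0001 + 0.0000) ≈ 7.953 × 0.0970 ≈ 0.771 mg/L.

0.8 mg/L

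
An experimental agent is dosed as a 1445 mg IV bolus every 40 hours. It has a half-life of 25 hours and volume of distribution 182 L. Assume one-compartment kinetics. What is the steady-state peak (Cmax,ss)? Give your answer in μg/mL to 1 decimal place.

11.8 μg/mL

τ/t½ = 40/25 ≈ 1.6, so fraction remaining f = (1/2)^(40/25) ≈ 0.3299.
Accumulation ratio R = 1/(1 − f) ≈ 1/0.6701 ≈ 1.4923.
Single-dose peak C₀ = D/Vd = 1445/182 ≈ 7.940 μg/mL.
Cmax,ss = C₀/(1 − f) ≈ 7.940/0.6701 ≈ 11.849 μg/mL.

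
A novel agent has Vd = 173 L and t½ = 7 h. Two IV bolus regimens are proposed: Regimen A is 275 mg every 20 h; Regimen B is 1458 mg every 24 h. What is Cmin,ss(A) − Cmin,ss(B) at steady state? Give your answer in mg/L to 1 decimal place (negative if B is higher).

Regimen A: f = (1/2)^(20/7) ≈ 0.1380; Cmin,ss = (275/173)·f/(1−f) ≈ 0.254 mg/L.
Regimen B: f = (1/2)^(24/7) ≈ 0.0929; Cmin,ss = (1458/173)·f/(1−f) ≈ 0.863 mg/L.
Difference ≈ 0.254 − 0.863 ≈ -0.609 mg/L.

-0.6 mg/L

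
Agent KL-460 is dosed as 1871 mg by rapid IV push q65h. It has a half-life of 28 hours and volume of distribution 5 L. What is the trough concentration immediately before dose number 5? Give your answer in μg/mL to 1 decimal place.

f = (1/2)^(τ/t½) = (1/2)^(65/28) ≈ 0.2001.
C₀ = D/Vd = 1871/5 ≈ 374.200 μg/mL.
Before the 5th dose, 4 doses have been given. Superposition: Cmin = C₀·(f + f² + … + f^4).
≈ 374.200 × (0.2001 + 0.0400 + 0.0080 + 0.0016) ≈ 374.200 × 0.2497 ≈ 93.438 μg/mL.

93.4 μg/mL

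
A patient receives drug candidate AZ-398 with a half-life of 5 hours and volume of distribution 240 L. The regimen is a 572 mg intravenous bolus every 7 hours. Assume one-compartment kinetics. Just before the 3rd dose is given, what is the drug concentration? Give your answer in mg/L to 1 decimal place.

f = (1/2)^(τ/t½) = (1/2)^(7/5) ≈ 0.3789.
C₀ = D/Vd = 572/240 ≈ 2.383 mg/L.
Before the 3rd dose, 2 doses have been given. Superposition: Cmin = C₀·(f + f²).
≈ 2.383 × (0.3789 + 0.1436) ≈ 2.383 × 0.5225 ≈ 1.245 mg/L.

1.2 mg/L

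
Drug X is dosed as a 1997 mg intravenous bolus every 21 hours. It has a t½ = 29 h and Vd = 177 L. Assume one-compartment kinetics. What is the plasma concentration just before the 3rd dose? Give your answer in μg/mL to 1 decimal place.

f = (1/2)^(τ/t½) = (1/2)^(21/29) ≈ 0.6054.
C₀ = D/Vd = 1997/177 ≈ 11.282 μg/mL.
Before the 3rd dose, 2 doses have been given. Superposition: Cmin = C₀·(f + f²).
≈ 11.282 × (0.6054 + 0.3665) ≈ 11.282 × 0.9719 ≈ 10.965 μg/mL.

11.0 μg/mL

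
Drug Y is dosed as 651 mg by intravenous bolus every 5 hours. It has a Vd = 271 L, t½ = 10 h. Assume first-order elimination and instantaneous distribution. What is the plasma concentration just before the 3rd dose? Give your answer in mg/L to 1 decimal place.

2.9 mg/L

f = (1/2)^(τ/t½) = (1/2)^(5/10) ≈ 0.7071.
C₀ = D/Vd = 651/271 ≈ 2.402 mg/L.
Before the 3rd dose, 2 doses have been given. Superposition: Cmin = C₀·(f + f²).
≈ 2.402 × (0.7071 + 0.5000) ≈ 2.402 × 1.2071 ≈ 2.899 mg/L.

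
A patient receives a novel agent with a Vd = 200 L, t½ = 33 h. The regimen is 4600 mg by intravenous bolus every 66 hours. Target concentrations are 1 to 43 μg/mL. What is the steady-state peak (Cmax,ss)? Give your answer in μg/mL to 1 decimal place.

The dosing interval is 2 half-lives, so f = 2^(−2) = 0.25.
At steady state, R = 1/(1 − 0.25) = 4/3.
Single-dose peak C₀ = D/Vd = 4600/200 = 23 μg/mL.
Steady-state peak Cmax,ss = C₀·R = 23 × 4/3 ≈ 30.667 μg/mL.
Peak 30.7 μg/mL vs MTC 43 μg/mL: below toxic threshold.

30.7 μg/mL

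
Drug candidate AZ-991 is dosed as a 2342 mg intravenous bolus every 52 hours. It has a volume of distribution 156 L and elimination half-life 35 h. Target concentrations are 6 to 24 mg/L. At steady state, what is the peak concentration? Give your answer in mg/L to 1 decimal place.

k = ln2/t½ = ln2/35 ≈ 0.019804 h⁻¹; fraction remaining f = e^(−kτ) = e^(−0.019804×52) ≈ 0.3571.
Accumulation ratio R = 1/(1 − f) ≈ 1/0.6429 ≈ 1.5555.
Single-dose peak C₀ = D/Vd = 2342/156 ≈ 15.013 mg/L.
Cmax,ss = C₀/(1 − f) ≈ 15.013/0.6429 ≈ 23.352 mg/L.
Peak 23.4 mg/L vs MTC 24 mg/L: below toxic threshold.

23.4 mg/L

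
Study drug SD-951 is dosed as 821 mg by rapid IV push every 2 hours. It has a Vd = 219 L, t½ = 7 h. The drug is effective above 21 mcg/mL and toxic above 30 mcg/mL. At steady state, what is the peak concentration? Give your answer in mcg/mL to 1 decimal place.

20.9 mcg/mL

τ/t½ = 2/7 ≈ 0.28571, so fraction remaining f = (1/2)^(2/7) ≈ 0.8203.
Accumulation ratio R = 1/(1 − f) ≈ 1/0.1797 ≈ 5.5648.
Single-dose peak C₀ = D/Vd = 821/219 ≈ 3.749 mcg/mL.
Cmax,ss = C₀/(1 − f) ≈ 3.749/0.1797 ≈ 20.863 mcg/mL.
Peak 20.9 mcg/mL vs MTC 30 mcg/mL: below toxic threshold.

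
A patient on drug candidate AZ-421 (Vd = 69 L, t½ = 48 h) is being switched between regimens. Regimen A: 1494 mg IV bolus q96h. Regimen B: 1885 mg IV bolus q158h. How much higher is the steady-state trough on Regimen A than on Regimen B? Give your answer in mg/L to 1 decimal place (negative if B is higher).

4.1 mg/L

Regimen A: f = (1/2)^(96/48) ≈ 0.2500; Cmin,ss = (1494/69)·f/(1−f) ≈ 7.217 mg/L.
Regimen B: f = (1/2)^(158/48) ≈ 0.1021; Cmin,ss = (1885/69)·f/(1−f) ≈ 3.106 mg/L.
Difference ≈ 7.217 − 3.106 ≈ 4.111 mg/L.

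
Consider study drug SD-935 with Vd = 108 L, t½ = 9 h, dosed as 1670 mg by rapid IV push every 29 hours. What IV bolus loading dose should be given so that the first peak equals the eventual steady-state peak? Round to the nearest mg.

f = (1/2)^(29/9) ≈ 0.107155; accumulation ratio R = 1/(1−f) ≈ 1.12002.
Loading dose to hit Cmax,ss on first dose: D_load = D_maint·R ≈ 1670 × 1.12002 ≈ 1870.43 mg.

1870 mg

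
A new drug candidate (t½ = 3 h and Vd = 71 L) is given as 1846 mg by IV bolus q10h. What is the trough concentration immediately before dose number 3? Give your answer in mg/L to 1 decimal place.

f = (1/2)^(τ/t½) = (1/2)^(10/3) ≈ 0.0992.
C₀ = D/Vd = 1846/71 ≈ 26.000 mg/L.
Before the 3rd dose, 2 doses have been given. Superposition: Cmin = C₀·(f + f²).
≈ 26.000 × (0.0992 + 0.0098) ≈ 26.000 × 0.1090 ≈ 2.834 mg/L.

2.8 mg/L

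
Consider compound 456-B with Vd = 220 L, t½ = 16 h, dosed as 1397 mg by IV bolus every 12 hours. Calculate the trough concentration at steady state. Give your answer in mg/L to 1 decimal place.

9.3 mg/L

τ/t½ = 12/16 ≈ 0.75, so fraction remaining f = (1/2)^(12/16) ≈ 0.5946.
Single-dose peak C₀ = D/Vd = 1397/220 ≈ 6.350 mg/L.
Steady-state trough Cmin,ss = C₀·f/(1−f) ≈ 6.350 × 0.5946/0.4054 ≈ 9.314 mg/L.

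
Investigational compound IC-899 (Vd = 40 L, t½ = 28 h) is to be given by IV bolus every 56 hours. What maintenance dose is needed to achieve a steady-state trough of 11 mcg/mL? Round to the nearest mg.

1320 mg

τ/t½ = 56/28 ≈ 2, so f = (1/2)^(56/28) ≈ 0.250000.
Cmin,ss = (D/Vd)·f/(1−f), so D = Cmin,ss·Vd·(1−f)/f.
D = 11 × 40 × (1−f)/f ≈ 11 × 40 × 3.00000 ≈ 1320.00 mg.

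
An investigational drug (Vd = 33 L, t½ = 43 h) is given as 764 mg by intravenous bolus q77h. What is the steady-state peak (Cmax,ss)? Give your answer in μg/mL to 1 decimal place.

32.6 μg/mL

Over one 77-h interval, 77/43 ≈ 1.7907 half-lives elapse, leaving f ≈ 0.2890 of each dose.
Accumulation ratio R = 1/(1 − f) ≈ 1/0.7110 ≈ 1.4065.
Single-dose peak C₀ = D/Vd = 764/33 ≈ 23.152 μg/mL.
Steady-state peak Cmax,ss = C₀·R ≈ 23.152 × 1.4065 ≈ 32.563 μg/mL.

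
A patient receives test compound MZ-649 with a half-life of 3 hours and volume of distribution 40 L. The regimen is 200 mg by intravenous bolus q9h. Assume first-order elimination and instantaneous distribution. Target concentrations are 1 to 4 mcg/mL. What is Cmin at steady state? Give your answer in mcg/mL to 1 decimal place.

0.7 mcg/mL

τ = 9 h = 3 half-lives, so f = (1/2)^3 = 0.125.
At steady state, R = 1/(1 − 0.125) = 8/7.
Single-dose peak C₀ = D/Vd = 200/40 = 5 mcg/mL.
Steady-state peak Cmax,ss = C₀·R = 5 × 8/7 ≈ 5.714 mcg/mL.
Steady-state trough Cmin,ss = Cmax,ss·f ≈ 5.714 × 0.125 ≈ 0.714 mcg/mL.
Trough 0.7 mcg/mL vs MEC 1 mcg/mL: subtherapeutic.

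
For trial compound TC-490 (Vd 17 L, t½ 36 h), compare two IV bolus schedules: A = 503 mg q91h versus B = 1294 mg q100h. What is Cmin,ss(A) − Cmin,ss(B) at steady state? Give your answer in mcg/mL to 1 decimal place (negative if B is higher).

-6.8 mcg/mL

Regimen A: f = (1/2)^(91/36) ≈ 0.1734; Cmin,ss = (503/17)·f/(1−f) ≈ 6.207 mcg/mL.
Regimen B: f = (1/2)^(100/36) ≈ 0.1458; Cmin,ss = (1294/17)·f/(1−f) ≈ 12.992 mcg/mL.
Difference ≈ 6.207 − 12.992 ≈ -6.785 mcg/mL.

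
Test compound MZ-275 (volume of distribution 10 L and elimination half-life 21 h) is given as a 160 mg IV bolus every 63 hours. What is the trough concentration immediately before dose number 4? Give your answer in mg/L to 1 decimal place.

f = (1/2)^(τ/t½) = (1/2)^(63/21) ≈ 0.1250.
C₀ = D/Vd = 160/10 ≈ 16.000 mg/L.
Before the 4th dose, 3 doses have been given. Superposition: Cmin = C₀·(f + f² + … + f^3).
≈ 16.000 × (0.1250 + 0.0156 + 0.0020) ≈ 16.000 × 0.1426 ≈ 2.282 mg/L.

2.3 mg/L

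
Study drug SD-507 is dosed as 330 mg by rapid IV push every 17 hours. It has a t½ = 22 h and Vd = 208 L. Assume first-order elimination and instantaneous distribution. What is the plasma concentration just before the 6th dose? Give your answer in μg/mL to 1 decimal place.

2.1 μg/mL

f = (1/2)^(τ/t½) = (1/2)^(17/22) ≈ 0.5853.
C₀ = D/Vd = 330/208 ≈ 1.587 μg/mL.
Before the 6th dose, 5 doses have been given. Superposition: Cmin = C₀·(f + f² + … + f^5).
≈ 1.587 × (0.5853 + 0.3426 + 0.2005 + 0.1174 + 0.0687) ≈ 1.587 × 1.3145 ≈ 2.086 μg/mL.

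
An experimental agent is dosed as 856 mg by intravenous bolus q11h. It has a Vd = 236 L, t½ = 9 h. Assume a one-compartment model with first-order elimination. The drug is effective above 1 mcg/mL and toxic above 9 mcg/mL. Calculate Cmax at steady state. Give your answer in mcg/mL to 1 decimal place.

6.3 mcg/mL

k = ln2/t½ = ln2/9 ≈ 0.077016 h⁻¹; fraction remaining f = e^(−kτ) = e^(−0.077016×11) ≈ 0.4286.
At steady state, accumulation factor R = 1/(1 − e^(−kτ)) ≈ 1.7501.
Single-dose peak C₀ = D/Vd = 856/236 ≈ 3.627 mcg/mL.
Steady-state peak Cmax,ss = C₀·R ≈ 3.627 × 1.7501 ≈ 6.348 mcg/mL.
Peak 6.3 mcg/mL vs MTC 9 mcg/mL: below toxic threshold.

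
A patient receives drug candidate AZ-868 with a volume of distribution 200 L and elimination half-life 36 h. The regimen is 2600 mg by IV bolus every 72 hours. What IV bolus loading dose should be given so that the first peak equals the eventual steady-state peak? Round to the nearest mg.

f = (1/2)^(72/36) ≈ 0.250000; accumulation ratio R = 1/(1−f) ≈ 1.33333.
Loading dose to hit Cmax,ss on first dose: D_load = D_maint·R ≈ 2600 × 1.33333 ≈ 3466.66 mg.

3467 mg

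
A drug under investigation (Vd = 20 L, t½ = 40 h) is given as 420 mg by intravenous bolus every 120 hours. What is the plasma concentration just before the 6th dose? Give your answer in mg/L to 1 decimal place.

3.0 mg/L

f = (1/2)^(τ/t½) = (1/2)^(120/40) ≈ 0.1250.
C₀ = D/Vd = 420/20 ≈ 21.000 mg/L.
Before the 6th dose, 5 doses have been given. Superposition: Cmin = C₀·(f + f² + … + f^5).
≈ 21.000 × (0.1250 + 0.0156 + 0.0020 + 0.0002 + 0.0000) ≈ 21.000 × 0.1428 ≈ 2.999 mg/L.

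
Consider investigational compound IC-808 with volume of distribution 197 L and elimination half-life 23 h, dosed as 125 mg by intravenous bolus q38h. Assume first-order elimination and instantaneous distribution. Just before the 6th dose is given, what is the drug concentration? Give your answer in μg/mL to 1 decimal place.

f = (1/2)^(τ/t½) = (1/2)^(38/23) ≈ 0.3182.
C₀ = D/Vd = 125/197 ≈ 0.635 μg/mL.
Before the 6th dose, 5 doses have been given. Superposition: Cmin = C₀·(f + f² + … + f^5).
≈ 0.635 × (0.3182 + 0.1013 + 0.0322 + 0.0103 + 0.0033) ≈ 0.635 × 0.4653 ≈ 0.295 μg/mL.

0.3 μg/mL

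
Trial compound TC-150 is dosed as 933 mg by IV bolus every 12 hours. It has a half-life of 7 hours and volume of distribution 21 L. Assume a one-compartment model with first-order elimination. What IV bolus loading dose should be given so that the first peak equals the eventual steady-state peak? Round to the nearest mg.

1342 mg

f = (1/2)^(12/7) ≈ 0.304753; accumulation ratio R = 1/(1−f) ≈ 1.43834.
Loading dose to hit Cmax,ss on first dose: D_load = D_maint·R ≈ 933 × 1.43834 ≈ 1341.97 mg.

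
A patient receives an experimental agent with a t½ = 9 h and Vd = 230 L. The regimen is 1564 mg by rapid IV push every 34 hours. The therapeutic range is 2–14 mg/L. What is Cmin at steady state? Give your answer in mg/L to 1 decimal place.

Over one 34-h interval, 34/9 ≈ 3.7778 half-lives elapse, leaving f ≈ 0.0729 of each dose.
Single-dose peak C₀ = D/Vd = 1564/230 ≈ 6.800 mg/L.
Steady-state trough Cmin,ss = C₀·f/(1−f) ≈ 6.800 × 0.0729/0.9271 ≈ 0.535 mg/L.
Trough 0.5 mg/L vs MEC 2 mg/L: subtherapeutic.

0.5 mg/L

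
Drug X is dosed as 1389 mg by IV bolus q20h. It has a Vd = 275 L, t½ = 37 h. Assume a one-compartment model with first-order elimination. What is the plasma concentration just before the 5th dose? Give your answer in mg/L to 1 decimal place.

8.6 mg/L

f = (1/2)^(τ/t½) = (1/2)^(20/37) ≈ 0.6875.
C₀ = D/Vd = 1389/275 ≈ 5.051 mg/L.
Before the 5th dose, 4 doses have been given. Superposition: Cmin = C₀·(f + f² + … + f^4).
≈ 5.051 × (0.6875 + 0.4727 + 0.3250 + 0.2234) ≈ 5.051 × 1.7086 ≈ 8.630 mg/L.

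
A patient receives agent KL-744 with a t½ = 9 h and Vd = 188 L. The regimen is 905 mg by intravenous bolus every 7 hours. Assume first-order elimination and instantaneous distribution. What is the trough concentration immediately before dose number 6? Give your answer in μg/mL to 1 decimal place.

f = (1/2)^(τ/t½) = (1/2)^(7/9) ≈ 0.5833.
C₀ = D/Vd = 905/188 ≈ 4.814 μg/mL.
Before the 6th dose, 5 doses have been given. Superposition: Cmin = C₀·(f + f² + … + f^5).
≈ 4.814 × (0.5833 + 0.3402 + 0.1985 + 0.1158 + 0.0675) ≈ 4.814 × 1.3053 ≈ 6.284 μg/mL.

6.3 μg/mL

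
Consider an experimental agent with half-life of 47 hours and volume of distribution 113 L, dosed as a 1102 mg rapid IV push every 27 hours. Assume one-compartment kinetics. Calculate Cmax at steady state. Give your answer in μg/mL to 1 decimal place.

τ/t½ = 27/47 ≈ 0.57447, so fraction remaining f = (1/2)^(27/47) ≈ 0.6715.
At steady state, accumulation factor R = 1/(1 − e^(−kτ)) ≈ 3.0441.
Single-dose peak C₀ = D/Vd = 1102/113 ≈ 9.752 μg/mL.
Steady-state peak Cmax,ss = C₀·R ≈ 9.752 × 3.0441 ≈ 29.686 μg/mL.

29.7 μg/mL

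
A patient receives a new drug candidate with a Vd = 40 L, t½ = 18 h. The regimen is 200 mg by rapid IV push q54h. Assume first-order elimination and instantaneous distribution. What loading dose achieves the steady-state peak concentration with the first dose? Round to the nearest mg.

f = (1/2)^(54/18) ≈ 0.125000; accumulation ratio R = 1/(1−f) ≈ 1.14286.
Loading dose to hit Cmax,ss on first dose: D_load = D_maint·R ≈ 200 × 1.14286 ≈ 228.57 mg.

229 mg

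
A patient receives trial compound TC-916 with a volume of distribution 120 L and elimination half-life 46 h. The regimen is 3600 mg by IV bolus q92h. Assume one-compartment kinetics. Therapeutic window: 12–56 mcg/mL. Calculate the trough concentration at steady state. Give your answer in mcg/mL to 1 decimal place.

The dosing interval is 2 half-lives, so f = 2^(−2) = 0.25.
Accumulation ratio R = 1/(1 − f) = 1/0.75 = 4/3.
Single-dose peak C₀ = D/Vd = 3600/120 = 30 mcg/mL.
Steady-state peak Cmax,ss = C₀·R = 30 × 4/3 ≈ 40.000 mcg/mL.
Steady-state trough Cmin,ss = Cmax,ss·f ≈ 40.000 × 0.25 ≈ 10.000 mcg/mL.
Trough 10.0 mcg/mL vs MEC 12 mcg/mL: subtherapeutic.

10.0 mcg/mL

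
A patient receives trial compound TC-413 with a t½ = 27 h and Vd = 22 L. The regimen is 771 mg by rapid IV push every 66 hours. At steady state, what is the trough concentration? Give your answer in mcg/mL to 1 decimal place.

7.9 mcg/mL

τ/t½ = 66/27 ≈ 2.4444, so fraction remaining f = (1/2)^(66/27) ≈ 0.1837.
At steady state, accumulation factor R = 1/(1 − e^(−kτ)) ≈ 1.2250.
Single-dose peak C₀ = D/Vd = 771/22 ≈ 35.045 mcg/mL.
Steady-state peak Cmax,ss = C₀·R ≈ 35.045 × 1.2250 ≈ 42.930 mcg/mL.
One interval later, Cmin,ss = Cmax,ss·e^(−kτ) ≈ 42.930 × 0.1837 ≈ 7.886 mcg/mL.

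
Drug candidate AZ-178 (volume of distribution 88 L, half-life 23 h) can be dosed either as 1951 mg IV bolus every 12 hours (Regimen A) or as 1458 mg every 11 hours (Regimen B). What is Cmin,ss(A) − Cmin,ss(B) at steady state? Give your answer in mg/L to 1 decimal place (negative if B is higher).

Regimen A: f = (1/2)^(12/23) ≈ 0.6965; Cmin,ss = (1951/88)·f/(1−f) ≈ 50.879 mg/L.
Regimen B: f = (1/2)^(11/23) ≈ 0.7178; Cmin,ss = (1458/88)·f/(1−f) ≈ 42.143 mg/L.
Difference ≈ 50.879 − 42.143 ≈ 8.736 mg/L.

8.7 mg/L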